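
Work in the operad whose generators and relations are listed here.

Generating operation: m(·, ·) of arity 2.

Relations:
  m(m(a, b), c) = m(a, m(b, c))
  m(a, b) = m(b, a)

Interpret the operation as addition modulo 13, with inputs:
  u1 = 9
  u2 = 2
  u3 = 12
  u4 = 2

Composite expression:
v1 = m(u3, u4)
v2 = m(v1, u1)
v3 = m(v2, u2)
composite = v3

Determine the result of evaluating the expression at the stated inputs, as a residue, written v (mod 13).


12 (mod 13)

m(u3, u4) = 1
m(m(u3, u4), u1) = 10
m(m(m(u3, u4), u1), u2) = 12


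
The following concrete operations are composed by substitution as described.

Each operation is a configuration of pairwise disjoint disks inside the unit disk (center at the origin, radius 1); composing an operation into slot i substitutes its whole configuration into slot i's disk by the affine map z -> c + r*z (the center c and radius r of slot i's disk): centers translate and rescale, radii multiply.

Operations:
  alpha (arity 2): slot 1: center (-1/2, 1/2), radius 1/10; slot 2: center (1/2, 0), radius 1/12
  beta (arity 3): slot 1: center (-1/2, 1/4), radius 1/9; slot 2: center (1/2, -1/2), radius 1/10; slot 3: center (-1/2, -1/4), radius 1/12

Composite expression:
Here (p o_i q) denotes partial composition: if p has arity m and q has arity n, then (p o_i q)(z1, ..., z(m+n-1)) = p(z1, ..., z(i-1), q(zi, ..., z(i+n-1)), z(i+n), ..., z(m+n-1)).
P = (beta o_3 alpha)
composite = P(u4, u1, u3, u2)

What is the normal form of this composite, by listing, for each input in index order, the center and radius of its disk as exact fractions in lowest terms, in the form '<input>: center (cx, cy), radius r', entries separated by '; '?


u1: center (1/2, -1/2), radius 1/10; u2: center (-11/24, -1/4), radius 1/144; u3: center (-13/24, -5/24), radius 1/120; u4: center (-1/2, 1/4), radius 1/9

Follow each u-input down from beta: c' goes to c + r*c', radius to r*r'.
u4: after 1 affine step, its disk has center (-1/2, 1/4), radius 1/9
u1: after 1 affine step, its disk has center (1/2, -1/2), radius 1/10
u3: after 2 affine steps, its disk has center (-13/24, -5/24), radius 1/120
u2: after 2 affine steps, its disk has center (-11/24, -1/4), radius 1/144


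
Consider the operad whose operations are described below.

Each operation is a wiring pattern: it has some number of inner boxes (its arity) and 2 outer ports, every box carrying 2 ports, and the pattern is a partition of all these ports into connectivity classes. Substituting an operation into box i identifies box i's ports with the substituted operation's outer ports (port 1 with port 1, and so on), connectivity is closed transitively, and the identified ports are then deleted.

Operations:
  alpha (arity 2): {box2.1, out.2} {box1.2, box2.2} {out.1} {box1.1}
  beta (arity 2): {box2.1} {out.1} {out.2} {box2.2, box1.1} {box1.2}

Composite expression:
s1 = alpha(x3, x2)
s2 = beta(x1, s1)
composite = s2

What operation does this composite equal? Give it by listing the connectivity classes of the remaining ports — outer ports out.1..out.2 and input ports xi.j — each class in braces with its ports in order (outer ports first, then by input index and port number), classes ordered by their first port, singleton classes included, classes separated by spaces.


{out.1} {out.2} {x1.1, x2.1} {x1.2} {x2.2, x3.2} {x3.1}

After gluing at beta, chains via deleted ports link the x-ports.
stage alpha: inputs (x3, x2), connectivity {out.1} {out.2, x2.1} {x2.2, x3.2} {x3.1}, out.j its boundary
stage beta: inputs (x1, x3, x2), connectivity {out.1} {out.2} {x1.1, x2.1} {x1.2} {x2.2, x3.2} {x3.1}, out.j its boundary


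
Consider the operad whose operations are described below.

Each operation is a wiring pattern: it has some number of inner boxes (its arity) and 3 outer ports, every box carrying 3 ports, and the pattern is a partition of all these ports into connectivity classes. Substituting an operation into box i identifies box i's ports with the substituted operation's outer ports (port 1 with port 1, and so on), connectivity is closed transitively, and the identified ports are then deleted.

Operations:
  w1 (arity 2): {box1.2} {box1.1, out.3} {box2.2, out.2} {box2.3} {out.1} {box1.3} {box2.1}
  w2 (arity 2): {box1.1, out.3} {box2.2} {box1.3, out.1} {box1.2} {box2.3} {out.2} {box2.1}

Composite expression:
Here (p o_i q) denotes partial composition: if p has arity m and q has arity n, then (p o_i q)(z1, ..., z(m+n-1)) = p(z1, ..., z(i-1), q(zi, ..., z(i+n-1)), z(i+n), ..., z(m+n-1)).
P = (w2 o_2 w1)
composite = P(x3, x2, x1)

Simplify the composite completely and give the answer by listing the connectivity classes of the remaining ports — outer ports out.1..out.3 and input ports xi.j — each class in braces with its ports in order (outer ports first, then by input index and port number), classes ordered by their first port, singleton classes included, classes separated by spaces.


{out.1, x3.3} {out.2} {out.3, x3.1} {x1.1} {x1.2} {x1.3} {x2.1} {x2.2} {x2.3} {x3.2}

Reachability decides: close wires over w2-identified ports.
through w1, on inputs (x2, x1): {out.1} {out.2, x1.2} {out.3, x2.1} {x1.1} {x1.3} {x2.2} {x2.3} (out.j = stage outer ports)
through w2, on inputs (x3, x2, x1): {out.1, x3.3} {out.2} {out.3, x3.1} {x1.1} {x1.2} {x1.3} {x2.1} {x2.2} {x2.3} {x3.2} (out.j = stage outer ports)


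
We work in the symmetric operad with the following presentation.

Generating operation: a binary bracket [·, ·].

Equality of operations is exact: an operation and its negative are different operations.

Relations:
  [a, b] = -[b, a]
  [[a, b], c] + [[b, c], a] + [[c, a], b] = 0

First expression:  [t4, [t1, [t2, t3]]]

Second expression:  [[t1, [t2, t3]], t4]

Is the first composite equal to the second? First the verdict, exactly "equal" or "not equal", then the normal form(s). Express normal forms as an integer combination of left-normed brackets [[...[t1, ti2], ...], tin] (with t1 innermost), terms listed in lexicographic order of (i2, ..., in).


not equal; first: -[[[t1, t2], t3], t4] + [[[t1, t3], t2], t4]; second: [[[t1, t2], t3], t4] - [[[t1, t3], t2], t4]

Normal form of the first expression: -[[[t1, t2], t3], t4] + [[[t1, t3], t2], t4]
Normal form of the second expression: [[[t1, t2], t3], t4] - [[[t1, t3], t2], t4]
The normal forms differ: not equal.


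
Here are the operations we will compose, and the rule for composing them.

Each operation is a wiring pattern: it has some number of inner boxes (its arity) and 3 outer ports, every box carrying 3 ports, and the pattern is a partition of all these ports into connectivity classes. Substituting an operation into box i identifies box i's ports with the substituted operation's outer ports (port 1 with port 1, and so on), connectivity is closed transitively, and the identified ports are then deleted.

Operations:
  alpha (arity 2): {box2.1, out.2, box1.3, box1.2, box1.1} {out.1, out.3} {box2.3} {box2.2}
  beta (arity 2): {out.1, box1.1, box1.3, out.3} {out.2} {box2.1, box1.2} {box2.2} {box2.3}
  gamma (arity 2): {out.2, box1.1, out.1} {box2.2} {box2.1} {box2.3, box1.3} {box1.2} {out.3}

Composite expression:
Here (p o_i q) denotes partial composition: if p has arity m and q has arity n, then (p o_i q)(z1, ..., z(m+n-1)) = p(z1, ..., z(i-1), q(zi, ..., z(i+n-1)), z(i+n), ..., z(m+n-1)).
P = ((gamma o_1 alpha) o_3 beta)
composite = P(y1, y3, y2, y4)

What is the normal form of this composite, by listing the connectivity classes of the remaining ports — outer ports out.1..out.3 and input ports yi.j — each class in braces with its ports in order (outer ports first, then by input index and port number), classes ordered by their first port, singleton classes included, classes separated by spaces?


Reachability decides: close wires over gamma-identified ports.
through alpha, on inputs (y1, y3): {out.1, out.3} {out.2, y1.1, y1.2, y1.3, y3.1} {y3.2} {y3.3} (out.j = stage outer ports)
through beta, on inputs (y2, y4): {out.1, out.3, y2.1, y2.3} {out.2} {y2.2, y4.1} {y4.2} {y4.3} (out.j = stage outer ports)
through gamma, on inputs (y1, y3, y2, y4): {out.1, out.2, y2.1, y2.3} {out.3} {y1.1, y1.2, y1.3, y3.1} {y2.2, y4.1} {y3.2} {y3.3} {y4.2} {y4.3} (out.j = stage outer ports)

{out.1, out.2, y2.1, y2.3} {out.3} {y1.1, y1.2, y1.3, y3.1} {y2.2, y4.1} {y3.2} {y3.3} {y4.2} {y4.3}


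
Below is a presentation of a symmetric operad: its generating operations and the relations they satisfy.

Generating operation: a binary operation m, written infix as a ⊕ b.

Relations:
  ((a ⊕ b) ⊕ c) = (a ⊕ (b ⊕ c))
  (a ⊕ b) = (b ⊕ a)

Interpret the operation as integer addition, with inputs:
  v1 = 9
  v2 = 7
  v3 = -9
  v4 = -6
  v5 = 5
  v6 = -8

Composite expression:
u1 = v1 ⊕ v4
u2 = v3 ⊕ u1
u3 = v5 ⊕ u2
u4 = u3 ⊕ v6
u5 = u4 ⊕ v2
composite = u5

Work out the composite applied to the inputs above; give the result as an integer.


-2

(v1 ⊕ v4) = 3
(v3 ⊕ (v1 ⊕ v4)) = -6
(v5 ⊕ (v3 ⊕ (v1 ⊕ v4))) = -1
((v5 ⊕ (v3 ⊕ (v1 ⊕ v4))) ⊕ v6) = -9
(((v5 ⊕ (v3 ⊕ (v1 ⊕ v4))) ⊕ v6) ⊕ v2) = -2


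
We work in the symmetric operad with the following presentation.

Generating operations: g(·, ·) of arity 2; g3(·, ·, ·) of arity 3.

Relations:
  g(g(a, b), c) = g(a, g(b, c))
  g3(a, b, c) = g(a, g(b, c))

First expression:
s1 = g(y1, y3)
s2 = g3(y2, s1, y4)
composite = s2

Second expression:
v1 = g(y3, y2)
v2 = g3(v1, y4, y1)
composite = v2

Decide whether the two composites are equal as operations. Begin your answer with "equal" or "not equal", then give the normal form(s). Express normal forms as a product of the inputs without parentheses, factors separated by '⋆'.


The first expression, normalized: y2 ⋆ y1 ⋆ y3 ⋆ y4
The second expression, normalized: y3 ⋆ y2 ⋆ y4 ⋆ y1
They disagree, so not equal.

not equal — first y2 ⋆ y1 ⋆ y3 ⋆ y4, second y3 ⋆ y2 ⋆ y4 ⋆ y1


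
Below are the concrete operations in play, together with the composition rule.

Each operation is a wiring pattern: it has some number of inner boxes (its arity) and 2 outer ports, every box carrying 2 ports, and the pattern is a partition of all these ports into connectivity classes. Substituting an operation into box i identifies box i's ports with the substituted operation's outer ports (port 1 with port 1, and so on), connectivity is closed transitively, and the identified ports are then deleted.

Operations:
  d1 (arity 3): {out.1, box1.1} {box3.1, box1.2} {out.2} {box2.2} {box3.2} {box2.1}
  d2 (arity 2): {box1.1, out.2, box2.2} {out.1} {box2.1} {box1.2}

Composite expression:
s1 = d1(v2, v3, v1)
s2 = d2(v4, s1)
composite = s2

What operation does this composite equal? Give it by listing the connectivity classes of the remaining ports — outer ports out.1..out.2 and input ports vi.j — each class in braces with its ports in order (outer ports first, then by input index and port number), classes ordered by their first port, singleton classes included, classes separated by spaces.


{out.1} {out.2, v4.1} {v1.1, v2.2} {v1.2} {v2.1} {v3.1} {v3.2} {v4.2}

Reachability decides: close wires over d2-identified ports.
d1 over (v2, v3, v1) gives {out.1, v2.1} {out.2} {v1.1, v2.2} {v1.2} {v3.1} {v3.2}, out.j being that stage's outer ports
d2 over (v4, v2, v3, v1) gives {out.1} {out.2, v4.1} {v1.1, v2.2} {v1.2} {v2.1} {v3.1} {v3.2} {v4.2}, out.j being that stage's outer ports


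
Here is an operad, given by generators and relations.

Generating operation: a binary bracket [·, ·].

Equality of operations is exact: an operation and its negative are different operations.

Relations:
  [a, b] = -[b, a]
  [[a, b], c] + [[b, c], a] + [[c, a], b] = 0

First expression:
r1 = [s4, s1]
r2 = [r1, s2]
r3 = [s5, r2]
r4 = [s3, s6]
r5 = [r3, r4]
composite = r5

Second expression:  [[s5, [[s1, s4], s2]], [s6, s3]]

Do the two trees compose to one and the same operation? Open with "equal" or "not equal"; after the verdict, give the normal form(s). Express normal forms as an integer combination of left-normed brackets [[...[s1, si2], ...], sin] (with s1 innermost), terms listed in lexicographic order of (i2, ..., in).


equal — both sides give [[[[[s1, s4], s2], s5], s3], s6] - [[[[[s1, s4], s2], s5], s6], s3]

The first expression, normalized: [[[[[s1, s4], s2], s5], s3], s6] - [[[[[s1, s4], s2], s5], s6], s3]
The second expression, normalized: [[[[[s1, s4], s2], s5], s3], s6] - [[[[[s1, s4], s2], s5], s6], s3]
The normal forms match — equal.


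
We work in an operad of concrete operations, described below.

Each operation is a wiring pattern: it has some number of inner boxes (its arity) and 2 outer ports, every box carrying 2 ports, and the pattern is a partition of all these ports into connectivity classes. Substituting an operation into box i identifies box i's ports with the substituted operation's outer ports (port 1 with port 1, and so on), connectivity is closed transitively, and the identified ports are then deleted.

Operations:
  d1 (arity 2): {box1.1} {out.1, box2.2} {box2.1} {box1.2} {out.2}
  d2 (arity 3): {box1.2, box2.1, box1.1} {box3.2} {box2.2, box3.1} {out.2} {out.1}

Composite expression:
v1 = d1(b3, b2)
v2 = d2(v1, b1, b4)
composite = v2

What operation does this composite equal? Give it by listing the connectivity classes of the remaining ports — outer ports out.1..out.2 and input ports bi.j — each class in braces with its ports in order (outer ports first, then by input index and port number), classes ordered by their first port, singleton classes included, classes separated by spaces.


{out.1} {out.2} {b1.1, b2.2} {b1.2, b4.1} {b2.1} {b3.1} {b3.2} {b4.2}

Reachability decides: close wires over d2-identified ports.
d1 over (b3, b2) gives {out.1, b2.2} {out.2} {b2.1} {b3.1} {b3.2}, out.j being that stage's outer ports
d2 over (b3, b2, b1, b4) gives {out.1} {out.2} {b1.1, b2.2} {b1.2, b4.1} {b2.1} {b3.1} {b3.2} {b4.2}, out.j being that stage's outer ports


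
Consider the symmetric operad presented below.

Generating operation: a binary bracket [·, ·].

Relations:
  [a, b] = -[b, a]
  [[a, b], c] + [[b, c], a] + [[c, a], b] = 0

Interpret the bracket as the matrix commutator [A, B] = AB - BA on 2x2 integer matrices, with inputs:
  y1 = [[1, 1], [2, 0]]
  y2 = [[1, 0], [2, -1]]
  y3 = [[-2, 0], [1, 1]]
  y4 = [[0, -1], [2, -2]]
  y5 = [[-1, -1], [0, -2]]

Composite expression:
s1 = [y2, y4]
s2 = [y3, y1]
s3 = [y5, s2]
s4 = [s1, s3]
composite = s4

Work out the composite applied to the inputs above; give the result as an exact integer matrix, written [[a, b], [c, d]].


[[14, -48], [28, -14]]

[y2, y4] = [[2, -2], [0, -2]]
[y3, y1] = [[-1, -3], [7, 1]]
[y5, [y3, y1]] = [[-7, -5], [-7, 7]]
[[y2, y4], [y5, [y3, y1]]] = [[14, -48], [28, -14]]


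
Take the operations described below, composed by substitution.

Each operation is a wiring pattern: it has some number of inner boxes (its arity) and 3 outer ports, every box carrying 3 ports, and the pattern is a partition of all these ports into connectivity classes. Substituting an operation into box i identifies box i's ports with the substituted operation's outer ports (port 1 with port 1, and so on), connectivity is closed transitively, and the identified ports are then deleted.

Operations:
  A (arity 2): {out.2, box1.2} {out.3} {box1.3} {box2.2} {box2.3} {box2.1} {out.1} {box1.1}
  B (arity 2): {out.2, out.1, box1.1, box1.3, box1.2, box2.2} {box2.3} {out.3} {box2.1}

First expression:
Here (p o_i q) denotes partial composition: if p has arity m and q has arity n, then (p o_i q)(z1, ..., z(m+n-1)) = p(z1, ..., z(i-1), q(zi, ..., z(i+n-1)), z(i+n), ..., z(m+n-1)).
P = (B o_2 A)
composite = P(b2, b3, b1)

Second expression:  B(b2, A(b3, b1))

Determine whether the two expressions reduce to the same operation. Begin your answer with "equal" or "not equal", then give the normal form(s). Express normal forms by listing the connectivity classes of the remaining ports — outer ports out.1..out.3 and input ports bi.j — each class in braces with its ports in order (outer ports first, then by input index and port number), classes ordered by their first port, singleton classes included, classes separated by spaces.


In normal form, the first expression is {out.1, out.2, b2.1, b2.2, b2.3, b3.2} {out.3} {b1.1} {b1.2} {b1.3} {b3.1} {b3.3}
In normal form, the second expression is {out.1, out.2, b2.1, b2.2, b2.3, b3.2} {out.3} {b1.1} {b1.2} {b1.3} {b3.1} {b3.3}
Identical normal forms: equal.

equal; both compose to {out.1, out.2, b2.1, b2.2, b2.3, b3.2} {out.3} {b1.1} {b1.2} {b1.3} {b3.1} {b3.3}


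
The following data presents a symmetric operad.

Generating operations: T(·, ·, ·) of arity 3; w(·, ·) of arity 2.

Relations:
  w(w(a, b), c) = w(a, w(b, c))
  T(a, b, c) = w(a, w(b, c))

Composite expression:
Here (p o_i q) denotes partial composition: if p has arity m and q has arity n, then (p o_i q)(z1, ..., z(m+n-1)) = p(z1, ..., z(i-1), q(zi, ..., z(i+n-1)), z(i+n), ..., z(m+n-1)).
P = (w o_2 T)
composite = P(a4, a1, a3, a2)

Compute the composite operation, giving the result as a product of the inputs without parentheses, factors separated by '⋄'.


a4 ⋄ a1 ⋄ a3 ⋄ a2

Under associativity of w, the answer is the a's in reading order.
T(a1, a3, a2) flattens to a1 ⋄ a3 ⋄ a2
w(a4, T(a1, a3, a2)) flattens to a4 ⋄ a1 ⋄ a3 ⋄ a2


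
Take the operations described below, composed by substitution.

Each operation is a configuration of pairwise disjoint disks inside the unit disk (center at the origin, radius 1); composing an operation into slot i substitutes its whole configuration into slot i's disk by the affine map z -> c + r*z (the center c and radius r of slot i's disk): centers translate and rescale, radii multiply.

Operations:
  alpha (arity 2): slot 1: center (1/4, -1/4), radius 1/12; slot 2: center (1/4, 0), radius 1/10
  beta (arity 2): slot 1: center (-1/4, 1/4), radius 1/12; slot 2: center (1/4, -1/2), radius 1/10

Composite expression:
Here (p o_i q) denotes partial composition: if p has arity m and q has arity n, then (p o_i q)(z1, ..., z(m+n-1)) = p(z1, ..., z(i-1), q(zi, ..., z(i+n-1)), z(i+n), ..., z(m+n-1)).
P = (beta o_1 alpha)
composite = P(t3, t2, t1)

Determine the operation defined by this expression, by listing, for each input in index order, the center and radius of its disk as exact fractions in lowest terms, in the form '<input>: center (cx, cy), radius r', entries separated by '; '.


Only the slot chain above each t matters under beta; compose those maps.
t3: after 2 affine steps, its disk has center (-11/48, 11/48), radius 1/144
t2: after 2 affine steps, its disk has center (-11/48, 1/4), radius 1/120
t1: after 1 affine step, its disk has center (1/4, -1/2), radius 1/10

t1: center (1/4, -1/2), radius 1/10; t2: center (-11/48, 1/4), radius 1/120; t3: center (-11/48, 11/48), radius 1/144


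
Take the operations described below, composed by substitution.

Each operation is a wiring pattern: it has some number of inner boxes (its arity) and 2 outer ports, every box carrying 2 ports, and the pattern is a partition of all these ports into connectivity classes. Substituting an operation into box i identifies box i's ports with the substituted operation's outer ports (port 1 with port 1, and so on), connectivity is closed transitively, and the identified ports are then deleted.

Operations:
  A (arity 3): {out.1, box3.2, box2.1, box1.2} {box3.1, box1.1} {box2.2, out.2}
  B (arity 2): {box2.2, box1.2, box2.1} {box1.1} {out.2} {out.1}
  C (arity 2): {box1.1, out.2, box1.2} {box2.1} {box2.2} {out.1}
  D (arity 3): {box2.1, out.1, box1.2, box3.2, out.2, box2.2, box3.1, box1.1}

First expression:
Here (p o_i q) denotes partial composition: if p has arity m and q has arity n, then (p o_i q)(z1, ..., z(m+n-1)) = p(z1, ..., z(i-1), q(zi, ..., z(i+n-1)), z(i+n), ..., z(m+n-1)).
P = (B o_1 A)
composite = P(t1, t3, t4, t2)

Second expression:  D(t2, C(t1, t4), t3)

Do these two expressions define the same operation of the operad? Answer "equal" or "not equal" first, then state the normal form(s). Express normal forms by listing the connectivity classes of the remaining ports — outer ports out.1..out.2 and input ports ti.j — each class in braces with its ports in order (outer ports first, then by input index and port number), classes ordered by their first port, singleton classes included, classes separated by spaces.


not equal; the first gives {out.1} {out.2} {t1.1, t4.1} {t1.2, t3.1, t4.2} {t2.1, t2.2, t3.2} and the second {out.1, out.2, t1.1, t1.2, t2.1, t2.2, t3.1, t3.2} {t4.1} {t4.2}

In normal form, the first expression is {out.1} {out.2} {t1.1, t4.1} {t1.2, t3.1, t4.2} {t2.1, t2.2, t3.2}
In normal form, the second expression is {out.1, out.2, t1.1, t1.2, t2.1, t2.2, t3.1, t3.2} {t4.1} {t4.2}
The normal forms differ: not equal.


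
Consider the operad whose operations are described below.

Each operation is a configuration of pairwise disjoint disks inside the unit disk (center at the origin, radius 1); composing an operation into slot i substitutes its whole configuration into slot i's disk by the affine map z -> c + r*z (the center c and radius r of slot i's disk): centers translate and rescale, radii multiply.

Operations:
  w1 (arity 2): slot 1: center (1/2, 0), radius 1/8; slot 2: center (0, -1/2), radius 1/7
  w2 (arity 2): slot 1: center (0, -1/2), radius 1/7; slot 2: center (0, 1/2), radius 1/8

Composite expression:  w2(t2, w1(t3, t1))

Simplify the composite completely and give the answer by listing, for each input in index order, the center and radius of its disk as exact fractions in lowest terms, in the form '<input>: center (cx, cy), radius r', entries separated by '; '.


t1: center (0, 7/16), radius 1/56; t2: center (0, -1/2), radius 1/7; t3: center (1/16, 1/2), radius 1/64

Below w2, radii multiply path by path; the t-disk centers shift.
t2: after 1 affine step, its disk has center (0, -1/2), radius 1/7
t3: after 2 affine steps, its disk has center (1/16, 1/2), radius 1/64
t1: after 2 affine steps, its disk has center (0, 7/16), radius 1/56


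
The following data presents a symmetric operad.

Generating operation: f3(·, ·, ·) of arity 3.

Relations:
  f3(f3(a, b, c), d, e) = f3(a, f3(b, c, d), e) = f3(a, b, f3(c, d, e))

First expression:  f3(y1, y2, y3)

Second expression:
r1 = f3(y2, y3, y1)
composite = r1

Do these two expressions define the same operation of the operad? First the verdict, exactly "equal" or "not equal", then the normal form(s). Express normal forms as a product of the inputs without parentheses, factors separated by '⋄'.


not equal: they reduce to y1 ⋄ y2 ⋄ y3 and y2 ⋄ y3 ⋄ y1

Normal form of the first expression: y1 ⋄ y2 ⋄ y3
Normal form of the second expression: y2 ⋄ y3 ⋄ y1
The normal forms differ: not equal.


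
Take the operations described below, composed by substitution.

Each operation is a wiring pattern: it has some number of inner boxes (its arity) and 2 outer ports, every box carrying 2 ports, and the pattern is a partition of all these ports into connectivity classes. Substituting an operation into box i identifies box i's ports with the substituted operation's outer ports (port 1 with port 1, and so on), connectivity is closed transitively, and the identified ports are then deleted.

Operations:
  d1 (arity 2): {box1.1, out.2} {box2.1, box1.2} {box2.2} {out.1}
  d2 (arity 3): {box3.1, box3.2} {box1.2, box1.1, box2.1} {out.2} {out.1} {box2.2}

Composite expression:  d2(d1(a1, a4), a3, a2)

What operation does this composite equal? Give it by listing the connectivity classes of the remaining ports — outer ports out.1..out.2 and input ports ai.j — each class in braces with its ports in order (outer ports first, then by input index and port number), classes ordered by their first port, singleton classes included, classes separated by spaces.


{out.1} {out.2} {a1.1, a3.1} {a1.2, a4.1} {a2.1, a2.2} {a3.2} {a4.2}

Treat the ports identified at d2 as solder joints: merge, then drop.
after d1, the pattern on (a1, a4) reads {out.1} {out.2, a1.1} {a1.2, a4.1} {a4.2} (out.j = its outer ports)
after d2, the pattern on (a1, a4, a3, a2) reads {out.1} {out.2} {a1.1, a3.1} {a1.2, a4.1} {a2.1, a2.2} {a3.2} {a4.2} (out.j = its outer ports)


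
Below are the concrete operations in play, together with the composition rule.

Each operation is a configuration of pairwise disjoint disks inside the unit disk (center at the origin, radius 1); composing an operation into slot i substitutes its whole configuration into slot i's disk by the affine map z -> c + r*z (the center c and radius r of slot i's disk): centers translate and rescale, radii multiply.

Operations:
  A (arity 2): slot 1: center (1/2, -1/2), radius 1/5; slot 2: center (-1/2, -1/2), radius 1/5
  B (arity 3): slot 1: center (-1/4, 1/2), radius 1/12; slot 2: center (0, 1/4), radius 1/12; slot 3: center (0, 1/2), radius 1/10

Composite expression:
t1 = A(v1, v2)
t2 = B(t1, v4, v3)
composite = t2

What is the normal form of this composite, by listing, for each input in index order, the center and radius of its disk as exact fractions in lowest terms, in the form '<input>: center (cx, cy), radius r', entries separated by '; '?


v1: center (-5/24, 11/24), radius 1/60; v2: center (-7/24, 11/24), radius 1/60; v3: center (0, 1/2), radius 1/10; v4: center (0, 1/4), radius 1/12

Only the slot chain above each v matters under B; compose those maps.
tracing v1 down its 2-map path: center (-5/24, 11/24), radius 1/60
tracing v2 down its 2-map path: center (-7/24, 11/24), radius 1/60
tracing v4 down its 1-map path: center (0, 1/4), radius 1/12
tracing v3 down its 1-map path: center (0, 1/2), radius 1/10


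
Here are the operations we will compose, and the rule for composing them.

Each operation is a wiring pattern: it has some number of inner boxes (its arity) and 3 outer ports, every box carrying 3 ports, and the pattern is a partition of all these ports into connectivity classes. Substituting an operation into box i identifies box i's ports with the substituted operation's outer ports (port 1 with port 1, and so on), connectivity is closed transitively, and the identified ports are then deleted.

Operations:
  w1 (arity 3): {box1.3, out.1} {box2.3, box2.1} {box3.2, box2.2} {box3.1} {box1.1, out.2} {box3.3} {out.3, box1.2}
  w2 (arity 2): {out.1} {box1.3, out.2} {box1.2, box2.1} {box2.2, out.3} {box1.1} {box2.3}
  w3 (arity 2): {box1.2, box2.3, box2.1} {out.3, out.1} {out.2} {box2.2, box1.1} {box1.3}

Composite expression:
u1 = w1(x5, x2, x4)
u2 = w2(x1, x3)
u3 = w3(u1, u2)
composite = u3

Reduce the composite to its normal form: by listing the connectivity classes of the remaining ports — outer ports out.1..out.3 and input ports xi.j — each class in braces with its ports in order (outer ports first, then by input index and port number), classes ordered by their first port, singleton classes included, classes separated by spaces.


{out.1, out.3} {out.2} {x1.1} {x1.2, x3.1} {x1.3, x5.3} {x2.1, x2.3} {x2.2, x4.2} {x3.2, x5.1} {x3.3} {x4.1} {x4.3} {x5.2}

Two ports join when wires chain via w3-identified ports.
the subtree at w1 composes to {out.1, x5.3} {out.2, x5.1} {out.3, x5.2} {x2.1, x2.3} {x2.2, x4.2} {x4.1} {x4.3} on (x5, x2, x4); out.j = own outer ports
the subtree at w2 composes to {out.1} {out.2, x1.3} {out.3, x3.2} {x1.1} {x1.2, x3.1} {x3.3} on (x1, x3); out.j = own outer ports
the subtree at w3 composes to {out.1, out.3} {out.2} {x1.1} {x1.2, x3.1} {x1.3, x5.3} {x2.1, x2.3} {x2.2, x4.2} {x3.2, x5.1} {x3.3} {x4.1} {x4.3} {x5.2} on (x5, x2, x4, x1, x3); out.j = own outer ports


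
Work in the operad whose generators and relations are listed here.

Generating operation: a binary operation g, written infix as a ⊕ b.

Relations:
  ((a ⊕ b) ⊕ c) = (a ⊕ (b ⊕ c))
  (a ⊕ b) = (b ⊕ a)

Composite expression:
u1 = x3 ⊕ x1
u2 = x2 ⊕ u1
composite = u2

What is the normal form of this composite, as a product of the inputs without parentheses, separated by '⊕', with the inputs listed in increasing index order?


x1 ⊕ x2 ⊕ x3

Reordering under g is free, so list the x-inputs canonically.
(x3 ⊕ x1) unparenthesizes to x3 ⊕ x1
(x2 ⊕ (x3 ⊕ x1)) unparenthesizes to x2 ⊕ x3 ⊕ x1
commutativity sorts the factors: x1 ⊕ x2 ⊕ x3


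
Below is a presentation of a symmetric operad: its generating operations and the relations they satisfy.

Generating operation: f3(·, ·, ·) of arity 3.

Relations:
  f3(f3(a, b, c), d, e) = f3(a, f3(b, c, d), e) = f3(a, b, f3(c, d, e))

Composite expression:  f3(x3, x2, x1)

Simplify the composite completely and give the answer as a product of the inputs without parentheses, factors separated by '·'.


The f3-tree's shape is irrelevant; the x-reading-order decides.
f3(x3, x2, x1) unparenthesizes to x3 · x2 · x1

x3 · x2 · x1


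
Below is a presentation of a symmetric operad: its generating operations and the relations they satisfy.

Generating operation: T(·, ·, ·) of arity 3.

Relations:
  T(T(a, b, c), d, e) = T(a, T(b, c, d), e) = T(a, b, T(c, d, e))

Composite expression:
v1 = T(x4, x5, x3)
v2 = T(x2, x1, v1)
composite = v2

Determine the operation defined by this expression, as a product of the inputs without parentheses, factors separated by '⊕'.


x2 ⊕ x1 ⊕ x4 ⊕ x5 ⊕ x3


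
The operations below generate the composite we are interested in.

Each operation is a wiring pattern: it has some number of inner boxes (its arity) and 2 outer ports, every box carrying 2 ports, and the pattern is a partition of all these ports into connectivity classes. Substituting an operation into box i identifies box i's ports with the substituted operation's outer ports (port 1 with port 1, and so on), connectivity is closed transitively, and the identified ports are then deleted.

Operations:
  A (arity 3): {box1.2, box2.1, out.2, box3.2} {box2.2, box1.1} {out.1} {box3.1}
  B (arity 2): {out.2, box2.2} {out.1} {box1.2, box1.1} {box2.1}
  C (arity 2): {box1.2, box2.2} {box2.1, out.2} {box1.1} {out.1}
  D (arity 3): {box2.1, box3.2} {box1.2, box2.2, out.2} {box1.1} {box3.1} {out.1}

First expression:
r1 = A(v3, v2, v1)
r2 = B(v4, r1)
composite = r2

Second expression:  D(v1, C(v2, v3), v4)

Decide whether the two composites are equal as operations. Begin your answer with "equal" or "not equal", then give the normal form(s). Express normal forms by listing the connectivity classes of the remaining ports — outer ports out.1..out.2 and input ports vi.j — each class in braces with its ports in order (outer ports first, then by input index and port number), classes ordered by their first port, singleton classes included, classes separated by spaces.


The first composite normalizes to {out.1} {out.2, v1.2, v2.1, v3.2} {v1.1} {v2.2, v3.1} {v4.1, v4.2}
The second composite normalizes to {out.1} {out.2, v1.2, v3.1} {v1.1} {v2.1} {v2.2, v3.2} {v4.1} {v4.2}
No match — not equal.

not equal: they reduce to {out.1} {out.2, v1.2, v2.1, v3.2} {v1.1} {v2.2, v3.1} {v4.1, v4.2} and {out.1} {out.2, v1.2, v3.1} {v1.1} {v2.1} {v2.2, v3.2} {v4.1} {v4.2}


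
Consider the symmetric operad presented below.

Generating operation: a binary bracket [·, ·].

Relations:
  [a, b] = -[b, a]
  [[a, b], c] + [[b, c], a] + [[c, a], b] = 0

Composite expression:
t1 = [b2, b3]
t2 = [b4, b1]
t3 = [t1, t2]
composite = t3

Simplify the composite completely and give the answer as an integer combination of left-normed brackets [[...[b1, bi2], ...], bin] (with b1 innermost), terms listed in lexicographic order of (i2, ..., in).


Antisymmetry and Jacobi reduce to b1-anchored left-normed brackets.
Composite bracket: [[b2, b3], [b4, b1]]
Under [a, b] = ab - ba we get 8 signed associative words (2^3 = 8).
Collect the words opening with b1:
  word b1b4b2b3 has sign +1, contributing +[[[b1, b4], b2], b3]
  word b1b4b3b2 has sign -1, contributing -[[[b1, b4], b3], b2]

[[[b1, b4], b2], b3] - [[[b1, b4], b3], b2]


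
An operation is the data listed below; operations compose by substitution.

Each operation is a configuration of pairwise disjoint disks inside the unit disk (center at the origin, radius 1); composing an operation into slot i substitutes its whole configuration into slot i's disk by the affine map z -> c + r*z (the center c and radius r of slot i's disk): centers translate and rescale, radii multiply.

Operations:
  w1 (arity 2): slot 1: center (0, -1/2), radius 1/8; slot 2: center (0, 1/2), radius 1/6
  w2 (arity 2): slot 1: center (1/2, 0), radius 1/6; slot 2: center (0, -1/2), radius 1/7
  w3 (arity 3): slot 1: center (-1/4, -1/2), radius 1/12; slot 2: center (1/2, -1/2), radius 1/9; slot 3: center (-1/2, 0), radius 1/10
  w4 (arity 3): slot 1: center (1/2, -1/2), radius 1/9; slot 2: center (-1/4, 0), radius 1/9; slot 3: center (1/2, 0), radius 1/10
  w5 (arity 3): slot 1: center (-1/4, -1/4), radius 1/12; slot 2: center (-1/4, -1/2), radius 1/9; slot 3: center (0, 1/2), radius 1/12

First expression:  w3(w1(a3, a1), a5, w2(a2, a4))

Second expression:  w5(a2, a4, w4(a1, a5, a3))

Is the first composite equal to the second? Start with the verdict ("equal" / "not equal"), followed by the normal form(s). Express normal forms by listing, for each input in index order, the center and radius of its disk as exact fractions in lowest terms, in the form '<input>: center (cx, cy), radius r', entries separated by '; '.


not equal; first: a1: center (-1/4, -11/24), radius 1/72; a2: center (-9/20, 0), radius 1/60; a3: center (-1/4, -13/24), radius 1/96; a4: center (-1/2, -1/20), radius 1/70; a5: center (1/2, -1/2), radius 1/9; second: a1: center (1/24, 11/24), radius 1/108; a2: center (-1/4, -1/4), radius 1/12; a3: center (1/24, 1/2), radius 1/120; a4: center (-1/4, -1/2), radius 1/9; a5: center (-1/48, 1/2), radius 1/108

The first composite normalizes to a1: center (-1/4, -11/24), radius 1/72; a2: center (-9/20, 0), radius 1/60; a3: center (-1/4, -13/24), radius 1/96; a4: center (-1/2, -1/20), radius 1/70; a5: center (1/2, -1/2), radius 1/9
The second composite normalizes to a1: center (1/24, 11/24), radius 1/108; a2: center (-1/4, -1/4), radius 1/12; a3: center (1/24, 1/2), radius 1/120; a4: center (-1/4, -1/2), radius 1/9; a5: center (-1/48, 1/2), radius 1/108
They disagree, so not equal.


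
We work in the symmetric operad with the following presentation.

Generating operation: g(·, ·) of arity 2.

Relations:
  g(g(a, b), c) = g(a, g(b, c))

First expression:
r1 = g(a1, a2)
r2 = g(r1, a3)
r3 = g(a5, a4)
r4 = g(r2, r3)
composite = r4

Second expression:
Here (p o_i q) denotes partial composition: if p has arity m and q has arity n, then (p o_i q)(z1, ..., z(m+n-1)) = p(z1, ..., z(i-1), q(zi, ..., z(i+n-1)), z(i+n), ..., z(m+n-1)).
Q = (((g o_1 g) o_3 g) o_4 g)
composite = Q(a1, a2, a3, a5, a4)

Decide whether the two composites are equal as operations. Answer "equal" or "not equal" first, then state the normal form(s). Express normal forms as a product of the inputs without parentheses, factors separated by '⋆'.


equal; the common form is a1 ⋆ a2 ⋆ a3 ⋆ a5 ⋆ a4

The first composite normalizes to a1 ⋆ a2 ⋆ a3 ⋆ a5 ⋆ a4
The second composite normalizes to a1 ⋆ a2 ⋆ a3 ⋆ a5 ⋆ a4
Both agree, so they are equal.


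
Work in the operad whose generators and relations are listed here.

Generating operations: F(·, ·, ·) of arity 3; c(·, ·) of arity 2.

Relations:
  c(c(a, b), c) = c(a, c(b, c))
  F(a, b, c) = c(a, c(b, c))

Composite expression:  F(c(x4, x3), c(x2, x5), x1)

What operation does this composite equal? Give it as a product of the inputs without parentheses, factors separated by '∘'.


x4 ∘ x3 ∘ x2 ∘ x5 ∘ x1


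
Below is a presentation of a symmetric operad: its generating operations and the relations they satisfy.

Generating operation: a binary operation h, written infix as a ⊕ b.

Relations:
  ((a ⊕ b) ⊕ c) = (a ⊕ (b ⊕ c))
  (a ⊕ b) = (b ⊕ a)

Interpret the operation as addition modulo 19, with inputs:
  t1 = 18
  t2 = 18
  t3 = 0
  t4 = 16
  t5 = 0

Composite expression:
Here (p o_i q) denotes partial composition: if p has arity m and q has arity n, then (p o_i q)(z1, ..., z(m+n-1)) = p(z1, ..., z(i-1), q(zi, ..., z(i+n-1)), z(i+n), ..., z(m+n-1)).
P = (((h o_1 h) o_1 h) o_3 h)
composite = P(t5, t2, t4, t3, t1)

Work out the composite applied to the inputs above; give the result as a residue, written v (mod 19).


(t5 ⊕ t2) = 18
(t4 ⊕ t3) = 16
((t5 ⊕ t2) ⊕ (t4 ⊕ t3)) = 15
(((t5 ⊕ t2) ⊕ (t4 ⊕ t3)) ⊕ t1) = 14

14 (mod 19)


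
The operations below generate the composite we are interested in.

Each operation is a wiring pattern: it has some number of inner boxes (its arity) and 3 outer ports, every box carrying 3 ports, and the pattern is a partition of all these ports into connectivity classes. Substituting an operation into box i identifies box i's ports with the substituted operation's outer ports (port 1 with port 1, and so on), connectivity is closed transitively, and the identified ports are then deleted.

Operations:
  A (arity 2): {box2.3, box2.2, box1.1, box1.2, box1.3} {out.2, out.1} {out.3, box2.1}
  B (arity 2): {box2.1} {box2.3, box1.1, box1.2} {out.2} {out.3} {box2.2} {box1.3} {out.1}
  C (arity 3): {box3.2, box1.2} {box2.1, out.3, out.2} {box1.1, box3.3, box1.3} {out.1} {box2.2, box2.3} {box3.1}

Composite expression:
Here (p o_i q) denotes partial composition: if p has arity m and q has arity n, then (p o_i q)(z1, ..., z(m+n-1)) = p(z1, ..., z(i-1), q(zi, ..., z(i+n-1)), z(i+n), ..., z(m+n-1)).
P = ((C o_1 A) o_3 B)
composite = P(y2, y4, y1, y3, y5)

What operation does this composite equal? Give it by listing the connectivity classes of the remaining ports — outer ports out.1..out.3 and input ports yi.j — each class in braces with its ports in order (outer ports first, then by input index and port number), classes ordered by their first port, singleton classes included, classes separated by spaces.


Treat the ports identified at C as solder joints: merge, then drop.
through A, on inputs (y2, y4): {out.1, out.2} {out.3, y4.1} {y2.1, y2.2, y2.3, y4.2, y4.3} (out.j = stage outer ports)
through B, on inputs (y1, y3): {out.1} {out.2} {out.3} {y1.1, y1.2, y3.3} {y1.3} {y3.1} {y3.2} (out.j = stage outer ports)
through C, on inputs (y2, y4, y1, y3, y5): {out.1} {out.2, out.3} {y1.1, y1.2, y3.3} {y1.3} {y2.1, y2.2, y2.3, y4.2, y4.3} {y3.1} {y3.2} {y4.1, y5.2, y5.3} {y5.1} (out.j = stage outer ports)

{out.1} {out.2, out.3} {y1.1, y1.2, y3.3} {y1.3} {y2.1, y2.2, y2.3, y4.2, y4.3} {y3.1} {y3.2} {y4.1, y5.2, y5.3} {y5.1}


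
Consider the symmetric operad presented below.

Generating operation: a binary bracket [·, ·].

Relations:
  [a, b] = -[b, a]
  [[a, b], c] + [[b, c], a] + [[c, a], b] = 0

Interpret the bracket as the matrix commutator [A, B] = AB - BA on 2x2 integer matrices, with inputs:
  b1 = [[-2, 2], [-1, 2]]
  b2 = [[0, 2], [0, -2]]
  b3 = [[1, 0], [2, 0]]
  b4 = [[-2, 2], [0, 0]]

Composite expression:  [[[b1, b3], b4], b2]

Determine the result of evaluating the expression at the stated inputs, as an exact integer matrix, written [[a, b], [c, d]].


[b1, b3] = [[4, -2], [7, -4]]
[[b1, b3], b4] = [[-14, 12], [-14, 14]]
[[[b1, b3], b4], b2] = [[28, -80], [-28, -28]]

[[28, -80], [-28, -28]]


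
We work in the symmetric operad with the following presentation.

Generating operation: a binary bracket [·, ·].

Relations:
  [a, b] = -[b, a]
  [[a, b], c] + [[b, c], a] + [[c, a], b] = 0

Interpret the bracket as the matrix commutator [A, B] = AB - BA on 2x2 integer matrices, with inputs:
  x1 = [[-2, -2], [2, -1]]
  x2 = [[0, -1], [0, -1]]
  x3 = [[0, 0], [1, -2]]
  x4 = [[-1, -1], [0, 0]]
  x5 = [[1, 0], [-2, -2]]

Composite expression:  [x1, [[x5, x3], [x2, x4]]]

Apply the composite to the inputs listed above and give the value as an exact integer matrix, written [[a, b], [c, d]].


[x5, x3] = [[0, 0], [-7, 0]]
[x2, x4] = [[0, -2], [0, 0]]
[[x5, x3], [x2, x4]] = [[-14, 0], [0, 14]]
[x1, [[x5, x3], [x2, x4]]] = [[0, -56], [-56, 0]]

[[0, -56], [-56, 0]]


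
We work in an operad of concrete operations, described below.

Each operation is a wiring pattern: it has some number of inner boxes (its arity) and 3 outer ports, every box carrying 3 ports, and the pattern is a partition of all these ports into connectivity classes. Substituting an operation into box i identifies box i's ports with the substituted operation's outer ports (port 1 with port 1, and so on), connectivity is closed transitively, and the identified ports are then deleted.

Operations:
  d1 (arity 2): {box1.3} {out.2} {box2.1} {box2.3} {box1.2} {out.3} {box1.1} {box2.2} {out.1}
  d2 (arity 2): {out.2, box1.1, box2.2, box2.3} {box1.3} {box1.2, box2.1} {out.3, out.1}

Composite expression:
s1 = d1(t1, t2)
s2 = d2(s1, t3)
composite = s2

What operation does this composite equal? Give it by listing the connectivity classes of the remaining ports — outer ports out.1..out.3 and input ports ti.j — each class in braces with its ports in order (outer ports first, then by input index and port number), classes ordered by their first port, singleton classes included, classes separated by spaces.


{out.1, out.3} {out.2, t3.2, t3.3} {t1.1} {t1.2} {t1.3} {t2.1} {t2.2} {t2.3} {t3.1}

Two ports join when wires chain via d2-identified ports.
through d1, on inputs (t1, t2): {out.1} {out.2} {out.3} {t1.1} {t1.2} {t1.3} {t2.1} {t2.2} {t2.3} (out.j = stage outer ports)
through d2, on inputs (t1, t2, t3): {out.1, out.3} {out.2, t3.2, t3.3} {t1.1} {t1.2} {t1.3} {t2.1} {t2.2} {t2.3} {t3.1} (out.j = stage outer ports)
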